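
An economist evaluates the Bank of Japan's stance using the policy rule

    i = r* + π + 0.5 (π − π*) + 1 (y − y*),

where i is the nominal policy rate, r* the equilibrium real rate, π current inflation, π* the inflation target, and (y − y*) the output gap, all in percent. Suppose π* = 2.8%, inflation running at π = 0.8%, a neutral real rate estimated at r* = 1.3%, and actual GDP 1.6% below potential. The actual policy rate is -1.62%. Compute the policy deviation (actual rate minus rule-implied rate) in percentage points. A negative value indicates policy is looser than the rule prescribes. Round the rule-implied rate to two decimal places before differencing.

-1.12 pp

Output 1.6% below potential → (y − y*) = -1.6.
i = 1.3 + 0.8 + 0.5 × (0.8 − 2.8) + 1 × (-1.6)
   = 1.3 + 0.8 − 1 − 1.6 = -0.50
Deviation = -1.62 − (-0.50) = -1.12 pp.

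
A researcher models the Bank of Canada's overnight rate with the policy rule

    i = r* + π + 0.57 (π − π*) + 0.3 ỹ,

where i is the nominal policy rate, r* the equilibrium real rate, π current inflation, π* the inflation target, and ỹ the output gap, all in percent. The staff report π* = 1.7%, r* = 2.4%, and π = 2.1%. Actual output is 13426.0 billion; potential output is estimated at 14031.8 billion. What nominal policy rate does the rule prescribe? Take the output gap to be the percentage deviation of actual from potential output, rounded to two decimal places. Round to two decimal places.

Output gap = 100 × (13426.0 − 14031.8) / 14031.8 = -4.32%.
i = 2.40 + 2.10 + 0.57 × (2.10 − 1.70) + 0.3 × (-4.32)
   = 2.40 + 2.1 + 0.228 − 1.296 = 3.43

3.43%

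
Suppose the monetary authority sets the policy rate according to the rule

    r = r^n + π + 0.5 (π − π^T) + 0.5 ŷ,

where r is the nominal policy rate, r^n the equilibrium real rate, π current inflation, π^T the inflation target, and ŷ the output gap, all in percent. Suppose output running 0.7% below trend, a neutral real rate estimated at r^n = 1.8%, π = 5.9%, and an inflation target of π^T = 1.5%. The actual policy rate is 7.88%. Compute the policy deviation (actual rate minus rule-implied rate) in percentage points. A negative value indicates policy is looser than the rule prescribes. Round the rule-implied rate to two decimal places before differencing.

-1.67 pp

Output 0.7% below potential → ŷ = -0.7.
r = 1.8 + 5.9 + 0.5 × (5.9 − 1.5) + 0.5 × (-0.7)
   = 1.8 + 5.9 + 2.2 − 0.35 = 9.55
Deviation = 7.88 − 9.55 = -1.67 pp.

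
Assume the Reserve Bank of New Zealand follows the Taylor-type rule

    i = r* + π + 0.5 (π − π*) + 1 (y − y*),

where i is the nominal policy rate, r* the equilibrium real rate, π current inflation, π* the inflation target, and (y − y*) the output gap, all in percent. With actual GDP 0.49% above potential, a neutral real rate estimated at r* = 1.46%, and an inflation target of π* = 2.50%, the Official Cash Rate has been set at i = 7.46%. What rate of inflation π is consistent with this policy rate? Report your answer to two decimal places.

Output 0.49% above potential → (y − y*) = 0.49.
Collecting π: i = r* + (1 + 0.5) π − 0.5 π* + 1 (y − y*)
1.5 π = 7.46 − 1.46 + 0.5 × 2.50 − 1 × 0.49 = 6.76
π = 6.76 / 1.5 = 4.51

4.51%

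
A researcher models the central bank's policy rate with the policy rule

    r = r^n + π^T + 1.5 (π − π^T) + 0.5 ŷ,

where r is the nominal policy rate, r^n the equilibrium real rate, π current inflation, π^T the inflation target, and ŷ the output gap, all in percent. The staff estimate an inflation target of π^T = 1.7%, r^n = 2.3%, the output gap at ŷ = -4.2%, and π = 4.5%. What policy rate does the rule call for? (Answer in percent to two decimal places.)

r = 2.3 + 1.7 + 1.5 × (4.5 − 1.7) + 0.5 × (-4.2)
   = 2.3 + 1.7 + 4.2 − 2.1 = 6.10

6.10%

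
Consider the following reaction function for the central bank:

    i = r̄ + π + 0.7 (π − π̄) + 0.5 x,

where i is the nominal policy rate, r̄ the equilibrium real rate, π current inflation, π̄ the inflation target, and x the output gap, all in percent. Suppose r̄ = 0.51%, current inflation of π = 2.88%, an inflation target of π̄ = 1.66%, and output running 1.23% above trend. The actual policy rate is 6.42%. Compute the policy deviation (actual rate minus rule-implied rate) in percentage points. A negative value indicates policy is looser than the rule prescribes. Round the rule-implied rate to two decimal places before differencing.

Output 1.23% above potential → x = 1.23.
i = 0.51 + 2.88 + 0.7 × (2.88 − 1.66) + 0.5 × 1.23
   = 0.51 + 2.88 + 0.854 + 0.615 = 4.86
Deviation = 6.42 − 4.86 = 1.56 pp.

1.56 pp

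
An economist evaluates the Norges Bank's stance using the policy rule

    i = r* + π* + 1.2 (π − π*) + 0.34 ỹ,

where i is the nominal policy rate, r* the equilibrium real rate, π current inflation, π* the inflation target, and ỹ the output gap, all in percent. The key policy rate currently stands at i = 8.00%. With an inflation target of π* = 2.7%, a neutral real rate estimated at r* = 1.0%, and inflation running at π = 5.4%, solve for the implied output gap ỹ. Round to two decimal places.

0.34 ỹ = 8.00 − 1.0 − 2.7 − 1.2 × (5.4 − 2.7) = 1.06
ỹ = 1.06 / 0.34 = 3.12

3.12%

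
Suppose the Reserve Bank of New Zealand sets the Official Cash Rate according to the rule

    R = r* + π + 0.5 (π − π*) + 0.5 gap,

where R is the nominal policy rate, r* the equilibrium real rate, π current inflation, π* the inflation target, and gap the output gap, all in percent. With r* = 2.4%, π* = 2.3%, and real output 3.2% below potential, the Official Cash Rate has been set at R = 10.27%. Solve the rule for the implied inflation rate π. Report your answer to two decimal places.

7.08%

Output 3.2% below potential → gap = -3.2.
Collecting π: R = r* + (1 + 0.5) π − 0.5 π* + 0.5 gap
1.5 π = 10.27 − 2.4 + 0.5 × 2.3 − 0.5 × (-3.2) = 10.62
π = 10.62 / 1.5 = 7.08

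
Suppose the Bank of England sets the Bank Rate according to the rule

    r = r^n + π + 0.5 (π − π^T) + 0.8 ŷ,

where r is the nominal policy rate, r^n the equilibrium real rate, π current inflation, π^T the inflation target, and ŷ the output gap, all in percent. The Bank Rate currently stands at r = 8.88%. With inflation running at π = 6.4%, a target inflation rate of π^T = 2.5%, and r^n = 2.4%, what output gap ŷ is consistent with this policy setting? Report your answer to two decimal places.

0.8 ŷ = 8.88 − 2.4 − 6.4 − 0.5 × (6.4 − 2.5) = -1.87
ŷ = -1.87 / 0.8 = -2.34

-2.34%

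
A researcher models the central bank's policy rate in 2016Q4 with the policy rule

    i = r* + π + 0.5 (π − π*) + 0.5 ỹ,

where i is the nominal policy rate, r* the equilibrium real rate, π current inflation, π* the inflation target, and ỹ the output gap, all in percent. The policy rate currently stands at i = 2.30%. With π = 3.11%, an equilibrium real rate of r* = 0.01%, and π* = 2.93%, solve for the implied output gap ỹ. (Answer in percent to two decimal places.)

-1.82%

0.5 ỹ = 2.30 − 0.01 − 3.11 − 0.5 × (3.11 − 2.93) = -0.91
ỹ = -0.91 / 0.5 = -1.82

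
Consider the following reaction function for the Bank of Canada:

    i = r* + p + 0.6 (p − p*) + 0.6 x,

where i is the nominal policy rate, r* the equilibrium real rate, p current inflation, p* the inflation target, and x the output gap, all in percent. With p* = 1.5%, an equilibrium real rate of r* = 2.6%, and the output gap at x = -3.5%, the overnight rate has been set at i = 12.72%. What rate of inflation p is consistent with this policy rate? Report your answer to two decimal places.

Collecting p: i = r* + (1 + 0.6) p − 0.6 p* + 0.6 x
1.6 p = 12.72 − 2.6 + 0.6 × 1.5 − 0.6 × (-3.5) = 13.12
p = 13.12 / 1.6 = 8.20

8.20%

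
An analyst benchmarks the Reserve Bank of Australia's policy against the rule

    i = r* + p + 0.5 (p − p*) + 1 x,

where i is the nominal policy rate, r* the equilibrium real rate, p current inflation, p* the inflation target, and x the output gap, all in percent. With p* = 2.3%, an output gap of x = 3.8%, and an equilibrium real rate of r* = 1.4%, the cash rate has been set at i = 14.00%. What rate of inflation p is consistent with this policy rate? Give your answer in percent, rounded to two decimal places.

Collecting p: i = r* + (1 + 0.5) p − 0.5 p* + 1 x
1.5 p = 14.00 − 1.4 + 0.5 × 2.3 − 1 × 3.8 = 9.95
p = 9.95 / 1.5 = 6.63

6.63%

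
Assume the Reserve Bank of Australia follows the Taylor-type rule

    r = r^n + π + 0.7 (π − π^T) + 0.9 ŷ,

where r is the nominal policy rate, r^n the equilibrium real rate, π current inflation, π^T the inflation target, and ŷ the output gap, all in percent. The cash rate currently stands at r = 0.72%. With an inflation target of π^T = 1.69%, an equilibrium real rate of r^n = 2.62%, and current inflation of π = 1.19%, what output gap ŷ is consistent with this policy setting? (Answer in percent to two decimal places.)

0.9 ŷ = 0.72 − 2.62 − 1.19 − 0.7 × (1.19 − 1.69) = -2.74
ŷ = -2.74 / 0.9 = -3.04

-3.04%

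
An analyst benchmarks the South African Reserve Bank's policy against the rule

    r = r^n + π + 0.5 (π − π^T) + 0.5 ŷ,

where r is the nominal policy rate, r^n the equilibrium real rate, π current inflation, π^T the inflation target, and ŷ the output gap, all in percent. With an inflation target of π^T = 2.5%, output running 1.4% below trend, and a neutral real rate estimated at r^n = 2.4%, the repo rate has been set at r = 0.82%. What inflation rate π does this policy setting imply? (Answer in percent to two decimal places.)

0.25%

Output 1.4% below potential → ŷ = -1.4.
Collecting π: r = r^n + (1 + 0.5) π − 0.5 π^T + 0.5 ŷ
1.5 π = 0.82 − 2.4 + 0.5 × 2.5 − 0.5 × (-1.4) = 0.37
π = 0.37 / 1.5 = 0.25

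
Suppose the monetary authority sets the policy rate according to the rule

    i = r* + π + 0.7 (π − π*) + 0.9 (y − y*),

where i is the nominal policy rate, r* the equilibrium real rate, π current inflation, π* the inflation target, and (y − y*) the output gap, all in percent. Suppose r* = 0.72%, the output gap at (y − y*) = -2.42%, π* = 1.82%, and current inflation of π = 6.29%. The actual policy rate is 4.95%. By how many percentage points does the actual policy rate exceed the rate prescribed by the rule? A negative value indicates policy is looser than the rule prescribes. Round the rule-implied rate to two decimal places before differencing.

i = 0.72 + 6.29 + 0.7 × (6.29 − 1.82) + 0.9 × (-2.42)
   = 0.72 + 6.29 + 3.129 − 2.178 = 7.96
Deviation = 4.95 − 7.96 = -3.01 pp.

-3.01 pp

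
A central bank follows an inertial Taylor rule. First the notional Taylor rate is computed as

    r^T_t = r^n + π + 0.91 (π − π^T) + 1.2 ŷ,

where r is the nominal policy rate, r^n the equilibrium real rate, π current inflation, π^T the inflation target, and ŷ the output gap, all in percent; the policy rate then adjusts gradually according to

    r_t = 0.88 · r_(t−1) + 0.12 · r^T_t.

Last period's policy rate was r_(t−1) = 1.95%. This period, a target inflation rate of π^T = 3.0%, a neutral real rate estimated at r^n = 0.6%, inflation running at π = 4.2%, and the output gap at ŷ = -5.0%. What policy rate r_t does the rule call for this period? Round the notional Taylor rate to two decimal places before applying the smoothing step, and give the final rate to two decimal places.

r^T_t = 0.6 + 4.2 + 0.91 × (4.2 − 3.0) + 1.2 × (-5.0)
   = 0.6 + 4.2 + 1.092 − 6 = -0.11
r_t = 0.88 × 1.95 + 0.12 × (-0.11) = 1.716 − 0.0132 = 1.70

1.70%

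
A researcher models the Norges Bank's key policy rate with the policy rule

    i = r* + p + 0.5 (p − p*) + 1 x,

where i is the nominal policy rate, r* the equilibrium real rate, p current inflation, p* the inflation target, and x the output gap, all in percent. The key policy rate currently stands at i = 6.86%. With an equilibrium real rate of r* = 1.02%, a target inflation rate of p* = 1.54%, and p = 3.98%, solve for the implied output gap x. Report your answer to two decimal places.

1 x = 6.86 − 1.02 − 3.98 − 0.5 × (3.98 − 1.54) = 0.64
x = 0.64 / 1 = 0.64

0.64%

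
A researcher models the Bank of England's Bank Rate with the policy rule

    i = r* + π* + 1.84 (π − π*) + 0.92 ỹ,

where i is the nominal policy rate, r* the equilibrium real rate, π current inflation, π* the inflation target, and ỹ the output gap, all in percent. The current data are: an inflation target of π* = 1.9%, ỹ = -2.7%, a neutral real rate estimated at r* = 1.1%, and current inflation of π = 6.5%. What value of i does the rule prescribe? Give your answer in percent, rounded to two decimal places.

8.98%

i = 1.1 + 1.9 + 1.84 × (6.5 − 1.9) + 0.92 × (-2.7)
   = 1.1 + 1.9 + 8.464 − 2.484 = 8.98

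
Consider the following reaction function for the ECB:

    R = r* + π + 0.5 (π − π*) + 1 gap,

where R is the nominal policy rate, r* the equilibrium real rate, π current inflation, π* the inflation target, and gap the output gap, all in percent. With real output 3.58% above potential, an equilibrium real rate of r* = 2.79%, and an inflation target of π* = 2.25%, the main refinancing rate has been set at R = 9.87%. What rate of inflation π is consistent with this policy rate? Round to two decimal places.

Output 3.58% above potential → gap = 3.58.
Collecting π: R = r* + (1 + 0.5) π − 0.5 π* + 1 gap
1.5 π = 9.87 − 2.79 + 0.5 × 2.25 − 1 × 3.58 = 4.625
π = 4.625 / 1.5 = 3.08

3.08%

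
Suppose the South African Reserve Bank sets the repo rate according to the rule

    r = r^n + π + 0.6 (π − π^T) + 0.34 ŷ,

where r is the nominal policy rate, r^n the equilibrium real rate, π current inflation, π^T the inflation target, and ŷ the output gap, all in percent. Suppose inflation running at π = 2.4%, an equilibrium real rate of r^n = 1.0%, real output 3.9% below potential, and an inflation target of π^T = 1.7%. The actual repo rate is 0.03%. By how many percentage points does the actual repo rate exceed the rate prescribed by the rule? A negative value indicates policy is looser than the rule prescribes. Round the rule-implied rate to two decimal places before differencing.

-2.46 pp

Output 3.9% below potential → ŷ = -3.9.
r = 1.0 + 2.4 + 0.6 × (2.4 − 1.7) + 0.34 × (-3.9)
   = 1.0 + 2.4 + 0.42 − 1.326 = 2.49
Deviation = 0.03 − 2.49 = -2.46 pp.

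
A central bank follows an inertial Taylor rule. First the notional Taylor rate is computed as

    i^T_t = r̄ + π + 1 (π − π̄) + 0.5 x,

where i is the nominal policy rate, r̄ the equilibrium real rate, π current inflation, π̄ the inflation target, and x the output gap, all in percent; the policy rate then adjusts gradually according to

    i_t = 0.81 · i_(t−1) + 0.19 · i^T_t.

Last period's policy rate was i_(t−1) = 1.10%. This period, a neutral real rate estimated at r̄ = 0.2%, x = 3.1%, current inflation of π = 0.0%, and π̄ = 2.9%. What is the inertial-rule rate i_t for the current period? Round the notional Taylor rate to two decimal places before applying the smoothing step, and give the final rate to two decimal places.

i^T_t = 0.2 + 0.0 + 1 × (0.0 − 2.9) + 0.5 × 3.1
   = 0.2 + 0 − 2.9 + 1.55 = -1.15
i_t = 0.81 × 1.10 + 0.19 × (-1.15) = 0.891 − 0.2185 = 0.67

0.67%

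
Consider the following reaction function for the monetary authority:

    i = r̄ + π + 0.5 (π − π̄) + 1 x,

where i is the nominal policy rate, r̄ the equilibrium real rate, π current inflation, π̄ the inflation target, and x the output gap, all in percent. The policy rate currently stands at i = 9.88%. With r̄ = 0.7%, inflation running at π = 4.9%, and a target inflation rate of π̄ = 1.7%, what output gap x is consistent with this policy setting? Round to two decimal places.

2.68%

1 x = 9.88 − 0.7 − 4.9 − 0.5 × (4.9 − 1.7) = 2.68
x = 2.68 / 1 = 2.68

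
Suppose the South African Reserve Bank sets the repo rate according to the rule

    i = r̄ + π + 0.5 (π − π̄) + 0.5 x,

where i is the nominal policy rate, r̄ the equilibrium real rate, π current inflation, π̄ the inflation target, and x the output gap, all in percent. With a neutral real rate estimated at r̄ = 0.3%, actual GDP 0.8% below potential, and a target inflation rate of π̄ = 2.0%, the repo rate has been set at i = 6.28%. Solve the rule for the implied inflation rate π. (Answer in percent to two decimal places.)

4.92%

Output 0.8% below potential → x = -0.8.
Collecting π: i = r̄ + (1 + 0.5) π − 0.5 π̄ + 0.5 x
1.5 π = 6.28 − 0.3 + 0.5 × 2.0 − 0.5 × (-0.8) = 7.38
π = 7.38 / 1.5 = 4.92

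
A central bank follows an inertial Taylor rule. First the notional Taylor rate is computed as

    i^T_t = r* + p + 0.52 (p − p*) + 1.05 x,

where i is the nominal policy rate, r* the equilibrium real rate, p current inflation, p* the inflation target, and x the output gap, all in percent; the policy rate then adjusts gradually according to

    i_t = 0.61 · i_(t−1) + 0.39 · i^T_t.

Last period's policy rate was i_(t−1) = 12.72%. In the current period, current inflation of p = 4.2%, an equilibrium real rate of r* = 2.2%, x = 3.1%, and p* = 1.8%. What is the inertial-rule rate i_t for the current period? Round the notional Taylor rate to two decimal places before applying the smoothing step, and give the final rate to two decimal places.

i^T_t = 2.2 + 4.2 + 0.52 × (4.2 − 1.8) + 1.05 × 3.1
   = 2.2 + 4.2 + 1.248 + 3.255 = 10.90
i_t = 0.61 × 12.72 + 0.39 × 10.90 = 7.7592 + 4.251 = 12.01

12.01%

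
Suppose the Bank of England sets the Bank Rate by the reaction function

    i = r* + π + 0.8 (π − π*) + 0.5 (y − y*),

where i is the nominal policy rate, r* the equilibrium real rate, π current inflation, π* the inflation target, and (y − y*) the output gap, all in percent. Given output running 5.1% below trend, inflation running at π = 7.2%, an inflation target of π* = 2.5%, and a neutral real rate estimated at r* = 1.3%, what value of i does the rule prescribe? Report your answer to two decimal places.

Output 5.1% below potential → (y − y*) = -5.1.
i = 1.3 + 7.2 + 0.8 × (7.2 − 2.5) + 0.5 × (-5.1)
   = 1.3 + 7.2 + 3.76 − 2.55 = 9.71

9.71%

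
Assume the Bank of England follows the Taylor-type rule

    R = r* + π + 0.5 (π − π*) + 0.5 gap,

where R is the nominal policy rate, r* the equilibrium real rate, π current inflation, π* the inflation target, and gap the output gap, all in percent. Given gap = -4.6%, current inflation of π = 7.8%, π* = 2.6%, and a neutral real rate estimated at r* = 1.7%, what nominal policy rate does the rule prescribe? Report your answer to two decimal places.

9.80%

R = 1.7 + 7.8 + 0.5 × (7.8 − 2.6) + 0.5 × (-4.6)
   = 1.7 + 7.8 + 2.6 − 2.3 = 9.80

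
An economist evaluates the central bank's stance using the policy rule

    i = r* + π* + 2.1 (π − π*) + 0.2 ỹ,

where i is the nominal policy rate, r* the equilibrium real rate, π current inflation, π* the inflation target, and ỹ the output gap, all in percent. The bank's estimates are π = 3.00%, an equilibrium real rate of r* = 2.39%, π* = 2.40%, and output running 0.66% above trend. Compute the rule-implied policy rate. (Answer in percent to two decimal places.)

6.18%

Output 0.66% above potential → ỹ = 0.66.
i = 2.39 + 2.40 + 2.1 × (3.00 − 2.40) + 0.2 × 0.66
   = 2.39 + 2.4 + 1.26 + 0.132 = 6.18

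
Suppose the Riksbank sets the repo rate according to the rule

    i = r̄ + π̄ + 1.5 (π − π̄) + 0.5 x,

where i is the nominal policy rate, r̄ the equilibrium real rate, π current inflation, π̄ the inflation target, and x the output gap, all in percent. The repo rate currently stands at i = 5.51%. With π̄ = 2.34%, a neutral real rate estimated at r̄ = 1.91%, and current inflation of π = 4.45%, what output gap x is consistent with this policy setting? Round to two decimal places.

-3.81%

0.5 x = 5.51 − 1.91 − 2.34 − 1.5 × (4.45 − 2.34) = -1.905
x = -1.905 / 0.5 = -3.81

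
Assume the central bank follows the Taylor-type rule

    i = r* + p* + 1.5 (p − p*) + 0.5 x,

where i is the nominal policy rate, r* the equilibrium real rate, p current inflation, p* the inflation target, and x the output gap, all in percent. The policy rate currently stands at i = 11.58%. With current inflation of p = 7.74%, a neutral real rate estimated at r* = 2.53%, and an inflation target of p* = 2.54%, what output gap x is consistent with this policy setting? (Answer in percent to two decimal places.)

-2.58%

0.5 x = 11.58 − 2.53 − 2.54 − 1.5 × (7.74 − 2.54) = -1.29
x = -1.29 / 0.5 = -2.58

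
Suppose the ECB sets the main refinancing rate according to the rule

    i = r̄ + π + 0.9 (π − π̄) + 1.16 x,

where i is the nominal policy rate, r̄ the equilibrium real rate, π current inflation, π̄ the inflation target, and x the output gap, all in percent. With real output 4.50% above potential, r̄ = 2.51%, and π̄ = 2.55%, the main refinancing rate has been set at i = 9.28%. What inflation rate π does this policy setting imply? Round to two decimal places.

2.02%

Output 4.50% above potential → x = 4.50.
Collecting π: i = r̄ + (1 + 0.9) π − 0.9 π̄ + 1.16 x
1.9 π = 9.28 − 2.51 + 0.9 × 2.55 − 1.16 × 4.50 = 3.845
π = 3.845 / 1.9 = 2.02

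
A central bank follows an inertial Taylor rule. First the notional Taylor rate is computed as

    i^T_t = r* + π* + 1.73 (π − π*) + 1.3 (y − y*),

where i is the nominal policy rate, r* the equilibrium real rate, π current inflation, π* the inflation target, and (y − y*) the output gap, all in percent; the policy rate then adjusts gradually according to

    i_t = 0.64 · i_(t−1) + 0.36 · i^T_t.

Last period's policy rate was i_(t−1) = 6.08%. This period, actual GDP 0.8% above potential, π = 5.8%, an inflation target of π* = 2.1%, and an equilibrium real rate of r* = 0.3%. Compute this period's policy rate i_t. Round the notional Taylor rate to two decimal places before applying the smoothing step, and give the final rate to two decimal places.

7.43%

Output 0.8% above potential → (y − y*) = 0.8.
i^T_t = 0.3 + 2.1 + 1.73 × (5.8 − 2.1) + 1.3 × 0.8
   = 0.3 + 2.1 + 6.401 + 1.04 = 9.84
i_t = 0.64 × 6.08 + 0.36 × 9.84 = 3.8912 + 3.5424 = 7.43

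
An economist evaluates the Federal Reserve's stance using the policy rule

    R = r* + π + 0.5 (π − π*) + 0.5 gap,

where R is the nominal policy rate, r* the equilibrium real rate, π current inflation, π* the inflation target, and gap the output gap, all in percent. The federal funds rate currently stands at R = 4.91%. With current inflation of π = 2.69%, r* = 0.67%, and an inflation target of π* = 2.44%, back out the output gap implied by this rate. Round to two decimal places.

2.85%

0.5 gap = 4.91 − 0.67 − 2.69 − 0.5 × (2.69 − 2.44) = 1.425
gap = 1.425 / 0.5 = 2.85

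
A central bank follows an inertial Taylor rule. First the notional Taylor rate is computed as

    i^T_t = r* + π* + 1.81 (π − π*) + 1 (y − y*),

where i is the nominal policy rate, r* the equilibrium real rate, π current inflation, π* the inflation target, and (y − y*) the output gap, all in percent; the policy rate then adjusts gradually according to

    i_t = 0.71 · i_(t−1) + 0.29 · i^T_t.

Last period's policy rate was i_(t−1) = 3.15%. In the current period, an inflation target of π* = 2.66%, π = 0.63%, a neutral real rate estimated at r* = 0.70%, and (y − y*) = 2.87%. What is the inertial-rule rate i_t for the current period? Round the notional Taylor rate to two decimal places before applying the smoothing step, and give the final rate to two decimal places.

2.98%

i^T_t = 0.70 + 2.66 + 1.81 × (0.63 − 2.66) + 1 × 2.87
   = 0.70 + 2.66 − 3.6743 + 2.87 = 2.56
i_t = 0.71 × 3.15 + 0.29 × 2.56 = 2.2365 + 0.7424 = 2.98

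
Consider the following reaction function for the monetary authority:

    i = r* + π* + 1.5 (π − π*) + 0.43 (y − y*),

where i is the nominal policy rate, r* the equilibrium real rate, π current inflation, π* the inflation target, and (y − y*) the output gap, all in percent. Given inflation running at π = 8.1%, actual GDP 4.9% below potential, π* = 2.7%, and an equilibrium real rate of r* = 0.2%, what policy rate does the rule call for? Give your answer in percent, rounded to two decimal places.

Output 4.9% below potential → (y − y*) = -4.9.
i = 0.2 + 2.7 + 1.5 × (8.1 − 2.7) + 0.43 × (-4.9)
   = 0.2 + 2.7 + 8.1 − 2.107 = 8.89

8.89%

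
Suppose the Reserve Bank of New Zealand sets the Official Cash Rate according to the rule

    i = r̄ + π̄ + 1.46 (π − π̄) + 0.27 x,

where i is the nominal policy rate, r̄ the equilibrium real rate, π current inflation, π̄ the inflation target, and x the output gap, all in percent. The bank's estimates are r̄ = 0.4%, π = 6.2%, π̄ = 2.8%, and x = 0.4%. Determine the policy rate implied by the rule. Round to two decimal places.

8.27%

i = 0.4 + 2.8 + 1.46 × (6.2 − 2.8) + 0.27 × 0.4
   = 0.4 + 2.8 + 4.964 + 0.108 = 8.27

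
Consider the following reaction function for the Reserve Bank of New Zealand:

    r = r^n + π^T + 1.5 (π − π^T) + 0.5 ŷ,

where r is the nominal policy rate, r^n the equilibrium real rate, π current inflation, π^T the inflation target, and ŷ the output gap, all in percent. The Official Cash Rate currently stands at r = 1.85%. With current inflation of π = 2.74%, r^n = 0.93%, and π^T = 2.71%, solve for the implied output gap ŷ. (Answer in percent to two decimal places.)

-3.67%

0.5 ŷ = 1.85 − 0.93 − 2.71 − 1.5 × (2.74 − 2.71) = -1.835
ŷ = -1.835 / 0.5 = -3.67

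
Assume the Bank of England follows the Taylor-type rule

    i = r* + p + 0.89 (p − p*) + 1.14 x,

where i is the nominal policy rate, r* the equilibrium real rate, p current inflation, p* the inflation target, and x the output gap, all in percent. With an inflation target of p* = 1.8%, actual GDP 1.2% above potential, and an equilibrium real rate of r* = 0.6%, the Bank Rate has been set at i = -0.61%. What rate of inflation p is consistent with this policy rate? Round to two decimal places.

-0.52%

Output 1.2% above potential → x = 1.2.
Collecting p: i = r* + (1 + 0.89) p − 0.89 p* + 1.14 x
1.89 p = -0.61 − 0.6 + 0.89 × 1.8 − 1.14 × 1.2 = -0.976
p = -0.976 / 1.89 = -0.52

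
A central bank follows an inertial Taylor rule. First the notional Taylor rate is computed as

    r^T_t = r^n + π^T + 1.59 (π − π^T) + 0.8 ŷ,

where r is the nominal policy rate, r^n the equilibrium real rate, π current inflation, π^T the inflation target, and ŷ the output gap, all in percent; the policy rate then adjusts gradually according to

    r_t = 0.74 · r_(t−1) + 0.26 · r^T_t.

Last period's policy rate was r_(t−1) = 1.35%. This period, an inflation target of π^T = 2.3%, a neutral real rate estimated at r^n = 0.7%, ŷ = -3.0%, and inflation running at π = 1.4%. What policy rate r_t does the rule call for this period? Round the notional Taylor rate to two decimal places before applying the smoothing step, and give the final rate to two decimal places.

r^T_t = 0.7 + 2.3 + 1.59 × (1.4 − 2.3) + 0.8 × (-3.0)
   = 0.7 + 2.3 − 1.431 − 2.4 = -0.83
r_t = 0.74 × 1.35 + 0.26 × (-0.83) = 0.999 − 0.2158 = 0.78

0.78%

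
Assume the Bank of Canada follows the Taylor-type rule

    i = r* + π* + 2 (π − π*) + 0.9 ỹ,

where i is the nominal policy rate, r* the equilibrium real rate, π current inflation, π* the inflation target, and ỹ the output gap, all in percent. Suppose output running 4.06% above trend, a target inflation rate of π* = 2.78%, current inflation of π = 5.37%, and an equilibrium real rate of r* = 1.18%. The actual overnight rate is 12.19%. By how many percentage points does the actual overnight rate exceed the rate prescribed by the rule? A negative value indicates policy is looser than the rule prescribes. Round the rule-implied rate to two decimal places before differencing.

-0.60 pp

Output 4.06% above potential → ỹ = 4.06.
i = 1.18 + 2.78 + 2 × (5.37 − 2.78) + 0.9 × 4.06
   = 1.18 + 2.78 + 5.18 + 3.654 = 12.79
Deviation = 12.19 − 12.79 = -0.60 pp.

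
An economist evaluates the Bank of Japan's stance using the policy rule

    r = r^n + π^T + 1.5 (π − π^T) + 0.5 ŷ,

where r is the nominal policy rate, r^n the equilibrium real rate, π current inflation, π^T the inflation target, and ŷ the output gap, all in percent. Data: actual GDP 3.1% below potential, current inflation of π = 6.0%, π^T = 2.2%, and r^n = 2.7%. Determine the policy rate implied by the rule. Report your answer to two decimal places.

9.05%

Output 3.1% below potential → ŷ = -3.1.
r = 2.7 + 2.2 + 1.5 × (6.0 − 2.2) + 0.5 × (-3.1)
   = 2.7 + 2.2 + 5.7 − 1.55 = 9.05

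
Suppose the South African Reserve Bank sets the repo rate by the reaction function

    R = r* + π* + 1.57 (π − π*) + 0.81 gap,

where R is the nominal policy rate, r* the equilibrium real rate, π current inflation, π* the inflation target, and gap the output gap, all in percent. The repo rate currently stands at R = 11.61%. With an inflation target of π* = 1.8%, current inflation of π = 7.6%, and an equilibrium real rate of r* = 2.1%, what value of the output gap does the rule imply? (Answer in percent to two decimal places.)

-1.72%

0.81 gap = 11.61 − 2.1 − 1.8 − 1.57 × (7.6 − 1.8) = -1.396
gap = -1.396 / 0.81 = -1.72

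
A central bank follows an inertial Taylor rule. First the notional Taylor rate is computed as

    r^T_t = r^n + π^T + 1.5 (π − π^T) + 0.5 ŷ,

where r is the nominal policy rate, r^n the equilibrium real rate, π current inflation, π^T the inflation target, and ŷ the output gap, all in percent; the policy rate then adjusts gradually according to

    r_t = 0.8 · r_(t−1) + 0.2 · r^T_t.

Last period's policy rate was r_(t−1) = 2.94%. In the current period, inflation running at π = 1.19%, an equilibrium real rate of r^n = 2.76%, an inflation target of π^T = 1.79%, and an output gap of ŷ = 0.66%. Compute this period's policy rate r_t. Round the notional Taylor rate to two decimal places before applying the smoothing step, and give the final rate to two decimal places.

r^T_t = 2.76 + 1.79 + 1.5 × (1.19 − 1.79) + 0.5 × 0.66
   = 2.76 + 1.79 − 0.9 + 0.33 = 3.98
r_t = 0.8 × 2.94 + 0.2 × 3.98 = 2.352 + 0.796 = 3.15

3.15%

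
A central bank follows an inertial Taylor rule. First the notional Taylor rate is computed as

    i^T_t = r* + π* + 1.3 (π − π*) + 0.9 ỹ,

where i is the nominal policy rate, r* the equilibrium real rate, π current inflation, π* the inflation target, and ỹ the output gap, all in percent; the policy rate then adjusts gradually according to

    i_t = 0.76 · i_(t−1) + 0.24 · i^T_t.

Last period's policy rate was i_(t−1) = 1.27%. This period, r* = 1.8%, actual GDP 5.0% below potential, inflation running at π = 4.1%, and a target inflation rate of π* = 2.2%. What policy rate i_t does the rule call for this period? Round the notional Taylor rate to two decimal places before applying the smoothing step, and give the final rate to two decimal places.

1.44%

Output 5.0% below potential → ỹ = -5.0.
i^T_t = 1.8 + 2.2 + 1.3 × (4.1 − 2.2) + 0.9 × (-5.0)
   = 1.8 + 2.2 + 2.47 − 4.5 = 1.97
i_t = 0.76 × 1.27 + 0.24 × 1.97 = 0.9652 + 0.4728 = 1.44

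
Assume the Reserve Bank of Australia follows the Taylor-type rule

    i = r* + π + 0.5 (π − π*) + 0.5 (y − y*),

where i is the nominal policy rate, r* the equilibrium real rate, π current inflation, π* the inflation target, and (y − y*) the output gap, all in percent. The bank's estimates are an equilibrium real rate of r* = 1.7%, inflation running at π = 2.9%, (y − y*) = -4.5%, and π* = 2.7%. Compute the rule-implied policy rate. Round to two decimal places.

2.45%

i = 1.7 + 2.9 + 0.5 × (2.9 − 2.7) + 0.5 × (-4.5)
   = 1.7 + 2.9 + 0.1 − 2.25 = 2.45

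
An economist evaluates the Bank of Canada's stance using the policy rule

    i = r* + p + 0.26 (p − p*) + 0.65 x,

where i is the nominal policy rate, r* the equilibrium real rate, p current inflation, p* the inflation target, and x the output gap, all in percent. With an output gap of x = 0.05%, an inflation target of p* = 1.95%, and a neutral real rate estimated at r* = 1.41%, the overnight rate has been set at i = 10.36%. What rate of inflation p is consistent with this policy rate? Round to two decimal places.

7.48%

Collecting p: i = r* + (1 + 0.26) p − 0.26 p* + 0.65 x
1.26 p = 10.36 − 1.41 + 0.26 × 1.95 − 0.65 × 0.05 = 9.4245
p = 9.4245 / 1.26 = 7.48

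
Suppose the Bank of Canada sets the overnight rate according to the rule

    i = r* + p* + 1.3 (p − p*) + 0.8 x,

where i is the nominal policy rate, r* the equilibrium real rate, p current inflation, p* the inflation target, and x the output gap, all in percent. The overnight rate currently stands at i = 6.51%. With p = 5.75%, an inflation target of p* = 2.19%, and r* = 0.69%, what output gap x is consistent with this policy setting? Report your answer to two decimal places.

-1.25%

0.8 x = 6.51 − 0.69 − 2.19 − 1.3 × (5.75 − 2.19) = -0.998
x = -0.998 / 0.8 = -1.25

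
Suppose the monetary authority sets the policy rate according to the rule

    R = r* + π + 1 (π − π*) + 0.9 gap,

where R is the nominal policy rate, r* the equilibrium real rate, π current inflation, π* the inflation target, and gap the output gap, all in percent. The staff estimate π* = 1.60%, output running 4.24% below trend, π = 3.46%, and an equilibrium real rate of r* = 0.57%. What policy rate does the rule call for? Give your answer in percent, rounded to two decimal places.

2.07%

Output 4.24% below potential → gap = -4.24.
R = 0.57 + 3.46 + 1 × (3.46 − 1.60) + 0.9 × (-4.24)
   = 0.57 + 3.46 + 1.86 − 3.816 = 2.07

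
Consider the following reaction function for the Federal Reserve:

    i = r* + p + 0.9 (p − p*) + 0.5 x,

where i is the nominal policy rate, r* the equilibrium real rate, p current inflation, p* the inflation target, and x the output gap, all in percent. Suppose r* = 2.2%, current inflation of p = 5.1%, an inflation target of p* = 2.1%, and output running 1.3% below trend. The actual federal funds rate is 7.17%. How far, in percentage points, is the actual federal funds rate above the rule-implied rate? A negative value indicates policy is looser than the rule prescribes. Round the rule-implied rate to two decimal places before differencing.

-2.18 pp

Output 1.3% below potential → x = -1.3.
i = 2.2 + 5.1 + 0.9 × (5.1 − 2.1) + 0.5 × (-1.3)
   = 2.2 + 5.1 + 2.7 − 0.65 = 9.35
Deviation = 7.17 − 9.35 = -2.18 pp.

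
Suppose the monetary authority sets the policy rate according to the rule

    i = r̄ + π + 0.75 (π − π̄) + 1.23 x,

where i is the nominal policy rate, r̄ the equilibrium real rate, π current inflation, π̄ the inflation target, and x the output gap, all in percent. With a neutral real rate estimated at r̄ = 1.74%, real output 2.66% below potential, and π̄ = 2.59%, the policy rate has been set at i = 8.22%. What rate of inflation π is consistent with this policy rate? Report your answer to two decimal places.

6.68%

Output 2.66% below potential → x = -2.66.
Collecting π: i = r̄ + (1 + 0.75) π − 0.75 π̄ + 1.23 x
1.75 π = 8.22 − 1.74 + 0.75 × 2.59 − 1.23 × (-2.66) = 11.6943
π = 11.6943 / 1.75 = 6.68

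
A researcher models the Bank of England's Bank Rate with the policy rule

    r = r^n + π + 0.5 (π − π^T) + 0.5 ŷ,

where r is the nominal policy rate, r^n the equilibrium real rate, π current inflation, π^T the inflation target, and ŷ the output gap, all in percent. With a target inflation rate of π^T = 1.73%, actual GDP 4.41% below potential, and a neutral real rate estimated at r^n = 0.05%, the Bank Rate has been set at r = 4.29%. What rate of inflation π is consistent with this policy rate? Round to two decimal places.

4.87%

Output 4.41% below potential → ŷ = -4.41.
Collecting π: r = r^n + (1 + 0.5) π − 0.5 π^T + 0.5 ŷ
1.5 π = 4.29 − 0.05 + 0.5 × 1.73 − 0.5 × (-4.41) = 7.31
π = 7.31 / 1.5 = 4.87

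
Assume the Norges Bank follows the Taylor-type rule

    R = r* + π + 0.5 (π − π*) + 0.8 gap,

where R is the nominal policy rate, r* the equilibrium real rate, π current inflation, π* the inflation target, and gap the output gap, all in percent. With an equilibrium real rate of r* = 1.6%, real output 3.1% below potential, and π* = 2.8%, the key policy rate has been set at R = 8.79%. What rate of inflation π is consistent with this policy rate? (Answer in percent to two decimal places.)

7.38%

Output 3.1% below potential → gap = -3.1.
Collecting π: R = r* + (1 + 0.5) π − 0.5 π* + 0.8 gap
1.5 π = 8.79 − 1.6 + 0.5 × 2.8 − 0.8 × (-3.1) = 11.07
π = 11.07 / 1.5 = 7.38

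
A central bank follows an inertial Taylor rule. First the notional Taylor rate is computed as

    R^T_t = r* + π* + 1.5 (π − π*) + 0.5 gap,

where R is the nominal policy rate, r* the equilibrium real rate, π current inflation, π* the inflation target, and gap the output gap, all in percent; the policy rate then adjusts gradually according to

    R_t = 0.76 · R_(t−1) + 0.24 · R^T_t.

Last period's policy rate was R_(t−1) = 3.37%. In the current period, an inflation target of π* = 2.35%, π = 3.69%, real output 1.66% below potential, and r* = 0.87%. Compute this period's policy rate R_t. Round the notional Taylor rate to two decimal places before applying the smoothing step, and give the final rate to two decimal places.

Output 1.66% below potential → gap = -1.66.
R^T_t = 0.87 + 2.35 + 1.5 × (3.69 − 2.35) + 0.5 × (-1.66)
   = 0.87 + 2.35 + 2.01 − 0.83 = 4.40
R_t = 0.76 × 3.37 + 0.24 × 4.40 = 2.5612 + 1.056 = 3.62

3.62%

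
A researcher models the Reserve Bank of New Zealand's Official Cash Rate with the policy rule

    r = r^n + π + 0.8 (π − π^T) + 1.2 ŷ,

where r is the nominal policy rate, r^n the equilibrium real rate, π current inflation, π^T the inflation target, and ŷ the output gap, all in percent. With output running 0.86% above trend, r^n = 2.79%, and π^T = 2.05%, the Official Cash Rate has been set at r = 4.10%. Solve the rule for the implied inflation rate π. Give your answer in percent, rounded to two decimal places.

Output 0.86% above potential → ŷ = 0.86.
Collecting π: r = r^n + (1 + 0.8) π − 0.8 π^T + 1.2 ŷ
1.8 π = 4.10 − 2.79 + 0.8 × 2.05 − 1.2 × 0.86 = 1.918
π = 1.918 / 1.8 = 1.07

1.07%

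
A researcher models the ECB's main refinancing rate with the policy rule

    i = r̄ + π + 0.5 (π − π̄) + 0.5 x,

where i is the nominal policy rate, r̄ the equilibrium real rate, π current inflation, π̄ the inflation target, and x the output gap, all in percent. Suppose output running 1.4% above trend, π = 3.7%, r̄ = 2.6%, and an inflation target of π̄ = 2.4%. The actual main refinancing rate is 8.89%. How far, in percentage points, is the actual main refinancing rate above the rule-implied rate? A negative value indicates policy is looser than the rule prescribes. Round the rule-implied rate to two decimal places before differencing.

Output 1.4% above potential → x = 1.4.
i = 2.6 + 3.7 + 0.5 × (3.7 − 2.4) + 0.5 × 1.4
   = 2.6 + 3.7 + 0.65 + 0.7 = 7.65
Deviation = 8.89 − 7.65 = 1.24 pp.

1.24 pp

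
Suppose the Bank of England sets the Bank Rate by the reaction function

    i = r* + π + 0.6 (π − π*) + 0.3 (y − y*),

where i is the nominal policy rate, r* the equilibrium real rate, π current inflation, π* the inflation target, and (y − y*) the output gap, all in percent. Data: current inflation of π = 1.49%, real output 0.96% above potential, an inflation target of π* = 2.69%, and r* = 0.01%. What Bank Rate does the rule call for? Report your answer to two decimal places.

Output 0.96% above potential → (y − y*) = 0.96.
i = 0.01 + 1.49 + 0.6 × (1.49 − 2.69) + 0.3 × 0.96
   = 0.01 + 1.49 − 0.72 + 0.288 = 1.07

1.07%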